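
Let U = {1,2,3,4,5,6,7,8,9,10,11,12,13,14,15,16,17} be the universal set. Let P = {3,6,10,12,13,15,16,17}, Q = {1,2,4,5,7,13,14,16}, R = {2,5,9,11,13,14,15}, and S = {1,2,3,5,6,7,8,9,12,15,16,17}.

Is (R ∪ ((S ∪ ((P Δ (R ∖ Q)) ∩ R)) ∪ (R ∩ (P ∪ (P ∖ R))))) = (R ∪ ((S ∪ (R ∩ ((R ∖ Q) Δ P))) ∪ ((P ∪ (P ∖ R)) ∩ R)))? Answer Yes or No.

R ∖ Q = {9,11,15}
P Δ (R ∖ Q) = {3,6,9,10,11,12,13,16,17}
(P Δ (R ∖ Q)) ∩ R = {9,11,13}
S ∪ ((P Δ (R ∖ Q)) ∩ R) = {1,2,3,5,6,7,8,9,11,12,13,15,16,17}
P ∖ R = {3,6,10,12,16,17}
P ∪ (P ∖ R) = {3,6,10,12,13,15,16,17}
R ∩ (P ∪ (P ∖ R)) = {13,15}
(S ∪ ((P Δ (R ∖ Q)) ∩ R)) ∪ (R ∩ (P ∪ (P ∖ R))) = {1,2,3,5,6,7,8,9,11,12,13,15,16,17}
R ∪ ((S ∪ ((P Δ (R ∖ Q)) ∩ R)) ∪ (R ∩ (P ∪ (P ∖ R)))) = {1,2,3,5,6,7,8,9,11,12,13,14,15,16,17}
(R ∖ Q) Δ P = {3,6,9,10,11,12,13,16,17}
R ∩ ((R ∖ Q) Δ P) = {9,11,13}
S ∪ (R ∩ ((R ∖ Q) Δ P)) = {1,2,3,5,6,7,8,9,11,12,13,15,16,17}
(P ∪ (P ∖ R)) ∩ R = {13,15}
(S ∪ (R ∩ ((R ∖ Q) Δ P))) ∪ ((P ∪ (P ∖ R)) ∩ R) = {1,2,3,5,6,7,8,9,11,12,13,15,16,17}
R ∪ ((S ∪ (R ∩ ((R ∖ Q) Δ P))) ∪ ((P ∪ (P ∖ R)) ∩ R)) = {1,2,3,5,6,7,8,9,11,12,13,14,15,16,17}
Both equal {1,2,3,5,6,7,8,9,11,12,13,14,15,16,17}, so R ∪ ((S ∪ ((P Δ (R ∖ Q)) ∩ R)) ∪ (R ∩ (P ∪ (P ∖ R)))) = R ∪ ((S ∪ (R ∩ ((R ∖ Q) Δ P))) ∪ ((P ∪ (P ∖ R)) ∩ R)).

Yes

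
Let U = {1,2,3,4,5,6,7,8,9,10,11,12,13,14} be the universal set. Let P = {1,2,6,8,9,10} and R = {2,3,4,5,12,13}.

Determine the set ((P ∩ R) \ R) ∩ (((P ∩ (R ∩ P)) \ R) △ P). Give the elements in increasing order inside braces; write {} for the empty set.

P ∩ R = {2}
(P ∩ R) \ R = {}
R ∩ P = {2}
P ∩ (R ∩ P) = {2}
(P ∩ (R ∩ P)) \ R = {}
((P ∩ (R ∩ P)) \ R) △ P = {1,2,6,8,9,10}
((P ∩ R) \ R) ∩ (((P ∩ (R ∩ P)) \ R) △ P) = {}

{}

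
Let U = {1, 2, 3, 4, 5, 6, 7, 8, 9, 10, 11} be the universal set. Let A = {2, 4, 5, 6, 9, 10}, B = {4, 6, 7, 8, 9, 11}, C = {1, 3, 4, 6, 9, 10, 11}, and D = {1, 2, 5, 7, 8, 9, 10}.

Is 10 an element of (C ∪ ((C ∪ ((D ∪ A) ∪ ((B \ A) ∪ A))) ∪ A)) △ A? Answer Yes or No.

No

10 ∈ D and 10 ∈ A, so 10 ∈ D ∪ A
10 ∉ B and 10 ∈ A, so 10 ∉ B \ A
10 ∉ (B \ A) and 10 ∈ A, so 10 ∈ (B \ A) ∪ A
10 ∈ (D ∪ A) and 10 ∈ ((B \ A) ∪ A), so 10 ∈ (D ∪ A) ∪ ((B \ A) ∪ A)
10 ∈ C and 10 ∈ ((D ∪ A) ∪ ((B \ A) ∪ A)), so 10 ∈ C ∪ ((D ∪ A) ∪ ((B \ A) ∪ A))
10 ∈ (C ∪ ((D ∪ A) ∪ ((B \ A) ∪ A))) and 10 ∈ A, so 10 ∈ (C ∪ ((D ∪ A) ∪ ((B \ A) ∪ A))) ∪ A
10 ∈ C and 10 ∈ ((C ∪ ((D ∪ A) ∪ ((B \ A) ∪ A))) ∪ A), so 10 ∈ C ∪ ((C ∪ ((D ∪ A) ∪ ((B \ A) ∪ A))) ∪ A)
10 ∈ (C ∪ ((C ∪ ((D ∪ A) ∪ ((B \ A) ∪ A))) ∪ A)) and 10 ∈ A, so 10 ∉ (C ∪ ((C ∪ ((D ∪ A) ∪ ((B \ A) ∪ A))) ∪ A)) △ A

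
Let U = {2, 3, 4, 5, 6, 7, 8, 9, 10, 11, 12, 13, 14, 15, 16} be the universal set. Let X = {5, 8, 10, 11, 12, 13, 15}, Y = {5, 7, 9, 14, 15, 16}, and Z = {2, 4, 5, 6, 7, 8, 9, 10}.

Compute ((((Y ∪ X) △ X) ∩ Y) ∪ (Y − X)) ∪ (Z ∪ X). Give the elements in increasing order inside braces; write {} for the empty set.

{2, 4, 5, 6, 7, 8, 9, 10, 11, 12, 13, 14, 15, 16}

Y ∪ X = {5, 7, 8, 9, 10, 11, 12, 13, 14, 15, 16}
(Y ∪ X) △ X = {7, 9, 14, 16}
((Y ∪ X) △ X) ∩ Y = {7, 9, 14, 16}
Y − X = {7, 9, 14, 16}
(((Y ∪ X) △ X) ∩ Y) ∪ (Y − X) = {7, 9, 14, 16}
Z ∪ X = {2, 4, 5, 6, 7, 8, 9, 10, 11, 12, 13, 15}
((((Y ∪ X) △ X) ∩ Y) ∪ (Y − X)) ∪ (Z ∪ X) = {2, 4, 5, 6, 7, 8, 9, 10, 11, 12, 13, 14, 15, 16}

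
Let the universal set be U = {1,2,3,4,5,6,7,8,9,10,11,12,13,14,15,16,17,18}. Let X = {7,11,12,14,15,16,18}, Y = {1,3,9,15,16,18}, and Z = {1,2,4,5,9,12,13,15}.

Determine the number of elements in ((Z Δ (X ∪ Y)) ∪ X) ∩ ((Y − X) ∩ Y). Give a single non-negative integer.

X ∪ Y = {1,3,7,9,11,12,14,15,16,18}
Z Δ (X ∪ Y) = {2,3,4,5,7,11,13,14,16,18}
(Z Δ (X ∪ Y)) ∪ X = {2,3,4,5,7,11,12,13,14,15,16,18}
Y − X = {1,3,9}
(Y − X) ∩ Y = {1,3,9}
((Z Δ (X ∪ Y)) ∪ X) ∩ ((Y − X) ∩ Y) = {3}
|((Z Δ (X ∪ Y)) ∪ X) ∩ ((Y − X) ∩ Y)| = 1

1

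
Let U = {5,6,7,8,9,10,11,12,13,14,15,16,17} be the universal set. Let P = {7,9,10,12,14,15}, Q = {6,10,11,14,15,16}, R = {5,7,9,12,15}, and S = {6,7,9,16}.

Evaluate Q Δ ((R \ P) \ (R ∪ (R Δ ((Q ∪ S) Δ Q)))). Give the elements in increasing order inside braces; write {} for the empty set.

R \ P = {5}
Q ∪ S = {6,7,9,10,11,14,15,16}
(Q ∪ S) Δ Q = {7,9}
R Δ ((Q ∪ S) Δ Q) = {5,12,15}
R ∪ (R Δ ((Q ∪ S) Δ Q)) = {5,7,9,12,15}
(R \ P) \ (R ∪ (R Δ ((Q ∪ S) Δ Q))) = {}
Q Δ ((R \ P) \ (R ∪ (R Δ ((Q ∪ S) Δ Q)))) = {6,10,11,14,15,16}

{6,10,11,14,15,16}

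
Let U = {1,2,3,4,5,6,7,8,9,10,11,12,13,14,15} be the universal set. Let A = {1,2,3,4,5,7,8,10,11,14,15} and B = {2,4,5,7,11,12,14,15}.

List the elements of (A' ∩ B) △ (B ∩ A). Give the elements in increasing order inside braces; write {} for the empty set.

{2,4,5,7,11,12,14,15}

A' = {6,9,12,13}
A' ∩ B = {12}
B ∩ A = {2,4,5,7,11,14,15}
(A' ∩ B) △ (B ∩ A) = {2,4,5,7,11,12,14,15}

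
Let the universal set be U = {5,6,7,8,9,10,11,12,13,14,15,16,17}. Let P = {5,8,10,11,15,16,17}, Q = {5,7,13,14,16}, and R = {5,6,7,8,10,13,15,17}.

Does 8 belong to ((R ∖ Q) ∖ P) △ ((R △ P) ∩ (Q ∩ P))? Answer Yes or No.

No

8 ∈ R and 8 ∉ Q, so 8 ∈ R ∖ Q
8 ∈ (R ∖ Q) and 8 ∈ P, so 8 ∉ (R ∖ Q) ∖ P
8 ∈ R and 8 ∈ P, so 8 ∉ R △ P
8 ∉ Q and 8 ∈ P, so 8 ∉ Q ∩ P
8 ∉ (R △ P) and 8 ∉ (Q ∩ P), so 8 ∉ (R △ P) ∩ (Q ∩ P)
8 ∉ ((R ∖ Q) ∖ P) and 8 ∉ ((R △ P) ∩ (Q ∩ P)), so 8 ∉ ((R ∖ Q) ∖ P) △ ((R △ P) ∩ (Q ∩ P))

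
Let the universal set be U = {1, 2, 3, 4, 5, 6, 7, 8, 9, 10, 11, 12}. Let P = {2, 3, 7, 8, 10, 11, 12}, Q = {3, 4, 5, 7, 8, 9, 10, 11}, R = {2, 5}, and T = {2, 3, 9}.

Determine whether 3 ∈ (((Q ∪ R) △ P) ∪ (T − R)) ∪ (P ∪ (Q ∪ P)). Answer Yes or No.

Yes

3 ∈ Q and 3 ∉ R, so 3 ∈ Q ∪ R
3 ∈ (Q ∪ R) and 3 ∈ P, so 3 ∉ (Q ∪ R) △ P
3 ∈ T and 3 ∉ R, so 3 ∈ T − R
3 ∉ ((Q ∪ R) △ P) and 3 ∈ (T − R), so 3 ∈ ((Q ∪ R) △ P) ∪ (T − R)
3 ∈ Q and 3 ∈ P, so 3 ∈ Q ∪ P
3 ∈ P and 3 ∈ (Q ∪ P), so 3 ∈ P ∪ (Q ∪ P)
3 ∈ (((Q ∪ R) △ P) ∪ (T − R)) and 3 ∈ (P ∪ (Q ∪ P)), so 3 ∈ (((Q ∪ R) △ P) ∪ (T − R)) ∪ (P ∪ (Q ∪ P))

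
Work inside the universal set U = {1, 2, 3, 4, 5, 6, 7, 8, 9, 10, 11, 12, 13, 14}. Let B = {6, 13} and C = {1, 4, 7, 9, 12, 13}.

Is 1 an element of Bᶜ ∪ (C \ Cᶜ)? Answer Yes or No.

Yes

1 ∉ B, so 1 ∈ Bᶜ
1 ∈ C, so 1 ∉ Cᶜ
1 ∈ C and 1 ∉ Cᶜ, so 1 ∈ C \ Cᶜ
1 ∈ Bᶜ and 1 ∈ (C \ Cᶜ), so 1 ∈ Bᶜ ∪ (C \ Cᶜ)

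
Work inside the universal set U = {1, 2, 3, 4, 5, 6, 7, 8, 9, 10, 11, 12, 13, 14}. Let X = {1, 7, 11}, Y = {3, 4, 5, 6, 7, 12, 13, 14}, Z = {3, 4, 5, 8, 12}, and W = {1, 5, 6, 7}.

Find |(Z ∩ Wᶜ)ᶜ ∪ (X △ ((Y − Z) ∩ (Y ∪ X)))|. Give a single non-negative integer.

10

Wᶜ = {2, 3, 4, 8, 9, 10, 11, 12, 13, 14}
Z ∩ Wᶜ = {3, 4, 8, 12}
(Z ∩ Wᶜ)ᶜ = {1, 2, 5, 6, 7, 9, 10, 11, 13, 14}
Y − Z = {6, 7, 13, 14}
Y ∪ X = {1, 3, 4, 5, 6, 7, 11, 12, 13, 14}
(Y − Z) ∩ (Y ∪ X) = {6, 7, 13, 14}
X △ ((Y − Z) ∩ (Y ∪ X)) = {1, 6, 11, 13, 14}
(Z ∩ Wᶜ)ᶜ ∪ (X △ ((Y − Z) ∩ (Y ∪ X))) = {1, 2, 5, 6, 7, 9, 10, 11, 13, 14}
|(Z ∩ Wᶜ)ᶜ ∪ (X △ ((Y − Z) ∩ (Y ∪ X)))| = 10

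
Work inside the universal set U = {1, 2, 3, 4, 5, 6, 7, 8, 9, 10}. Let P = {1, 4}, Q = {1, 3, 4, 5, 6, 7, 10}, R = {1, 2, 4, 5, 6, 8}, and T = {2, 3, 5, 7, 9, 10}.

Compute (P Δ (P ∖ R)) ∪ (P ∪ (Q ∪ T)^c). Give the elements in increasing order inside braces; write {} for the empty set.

{1, 4, 8}

P ∖ R = {}
P Δ (P ∖ R) = {1, 4}
Q ∪ T = {1, 2, 3, 4, 5, 6, 7, 9, 10}
(Q ∪ T)^c = {8}
P ∪ (Q ∪ T)^c = {1, 4, 8}
(P Δ (P ∖ R)) ∪ (P ∪ (Q ∪ T)^c) = {1, 4, 8}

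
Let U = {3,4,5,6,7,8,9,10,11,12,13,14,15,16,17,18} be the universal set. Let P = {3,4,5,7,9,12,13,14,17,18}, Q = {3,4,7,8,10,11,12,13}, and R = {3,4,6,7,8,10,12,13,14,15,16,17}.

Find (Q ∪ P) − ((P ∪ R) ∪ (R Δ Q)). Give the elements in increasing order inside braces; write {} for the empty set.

Q ∪ P = {3,4,5,7,8,9,10,11,12,13,14,17,18}
P ∪ R = {3,4,5,6,7,8,9,10,12,13,14,15,16,17,18}
R Δ Q = {6,11,14,15,16,17}
(P ∪ R) ∪ (R Δ Q) = {3,4,5,6,7,8,9,10,11,12,13,14,15,16,17,18}
(Q ∪ P) − ((P ∪ R) ∪ (R Δ Q)) = {}

{}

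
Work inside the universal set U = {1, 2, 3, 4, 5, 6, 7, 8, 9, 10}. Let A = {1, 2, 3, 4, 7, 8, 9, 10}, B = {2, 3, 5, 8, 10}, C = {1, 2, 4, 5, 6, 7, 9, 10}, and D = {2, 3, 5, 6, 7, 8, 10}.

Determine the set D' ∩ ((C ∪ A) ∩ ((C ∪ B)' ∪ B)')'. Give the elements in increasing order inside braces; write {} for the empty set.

{}

D' = {1, 4, 9}
C ∪ A = {1, 2, 3, 4, 5, 6, 7, 8, 9, 10}
C ∪ B = {1, 2, 3, 4, 5, 6, 7, 8, 9, 10}
(C ∪ B)' = {}
(C ∪ B)' ∪ B = {2, 3, 5, 8, 10}
((C ∪ B)' ∪ B)' = {1, 4, 6, 7, 9}
(C ∪ A) ∩ ((C ∪ B)' ∪ B)' = {1, 4, 6, 7, 9}
((C ∪ A) ∩ ((C ∪ B)' ∪ B)')' = {2, 3, 5, 8, 10}
D' ∩ ((C ∪ A) ∩ ((C ∪ B)' ∪ B)')' = {}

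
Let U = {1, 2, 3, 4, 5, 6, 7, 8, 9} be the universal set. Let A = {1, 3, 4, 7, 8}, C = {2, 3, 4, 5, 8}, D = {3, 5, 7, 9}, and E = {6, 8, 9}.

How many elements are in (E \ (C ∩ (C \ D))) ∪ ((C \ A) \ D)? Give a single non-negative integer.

C \ D = {2, 4, 8}
C ∩ (C \ D) = {2, 4, 8}
E \ (C ∩ (C \ D)) = {6, 9}
C \ A = {2, 5}
(C \ A) \ D = {2}
(E \ (C ∩ (C \ D))) ∪ ((C \ A) \ D) = {2, 6, 9}
|(E \ (C ∩ (C \ D))) ∪ ((C \ A) \ D)| = 3

3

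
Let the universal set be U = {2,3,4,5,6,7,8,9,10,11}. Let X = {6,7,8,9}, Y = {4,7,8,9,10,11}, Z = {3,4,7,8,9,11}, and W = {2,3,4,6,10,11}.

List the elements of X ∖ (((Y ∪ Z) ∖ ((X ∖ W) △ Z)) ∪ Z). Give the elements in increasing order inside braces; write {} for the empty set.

Y ∪ Z = {3,4,7,8,9,10,11}
X ∖ W = {7,8,9}
(X ∖ W) △ Z = {3,4,11}
(Y ∪ Z) ∖ ((X ∖ W) △ Z) = {7,8,9,10}
((Y ∪ Z) ∖ ((X ∖ W) △ Z)) ∪ Z = {3,4,7,8,9,10,11}
X ∖ (((Y ∪ Z) ∖ ((X ∖ W) △ Z)) ∪ Z) = {6}

{6}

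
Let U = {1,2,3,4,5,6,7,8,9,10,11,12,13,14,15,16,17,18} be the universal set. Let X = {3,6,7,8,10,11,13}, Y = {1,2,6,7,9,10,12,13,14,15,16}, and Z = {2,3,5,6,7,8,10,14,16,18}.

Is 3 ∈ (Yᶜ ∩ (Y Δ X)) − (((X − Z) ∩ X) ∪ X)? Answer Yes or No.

No

3 ∉ Y, so 3 ∈ Yᶜ
3 ∉ Y and 3 ∈ X, so 3 ∈ Y Δ X
3 ∈ Yᶜ and 3 ∈ (Y Δ X), so 3 ∈ Yᶜ ∩ (Y Δ X)
3 ∈ X and 3 ∈ Z, so 3 ∉ X − Z
3 ∉ (X − Z) and 3 ∈ X, so 3 ∉ (X − Z) ∩ X
3 ∉ ((X − Z) ∩ X) and 3 ∈ X, so 3 ∈ ((X − Z) ∩ X) ∪ X
3 ∈ (Yᶜ ∩ (Y Δ X)) and 3 ∈ (((X − Z) ∩ X) ∪ X), so 3 ∉ (Yᶜ ∩ (Y Δ X)) − (((X − Z) ∩ X) ∪ X)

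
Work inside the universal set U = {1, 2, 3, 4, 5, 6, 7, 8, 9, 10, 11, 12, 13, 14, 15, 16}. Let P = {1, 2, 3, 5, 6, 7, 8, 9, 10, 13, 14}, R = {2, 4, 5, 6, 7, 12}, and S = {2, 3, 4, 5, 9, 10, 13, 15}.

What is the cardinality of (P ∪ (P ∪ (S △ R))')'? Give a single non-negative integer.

S △ R = {3, 6, 7, 9, 10, 12, 13, 15}
P ∪ (S △ R) = {1, 2, 3, 5, 6, 7, 8, 9, 10, 12, 13, 14, 15}
(P ∪ (S △ R))' = {4, 11, 16}
P ∪ (P ∪ (S △ R))' = {1, 2, 3, 4, 5, 6, 7, 8, 9, 10, 11, 13, 14, 16}
(P ∪ (P ∪ (S △ R))')' = {12, 15}
|(P ∪ (P ∪ (S △ R))')'| = 2

2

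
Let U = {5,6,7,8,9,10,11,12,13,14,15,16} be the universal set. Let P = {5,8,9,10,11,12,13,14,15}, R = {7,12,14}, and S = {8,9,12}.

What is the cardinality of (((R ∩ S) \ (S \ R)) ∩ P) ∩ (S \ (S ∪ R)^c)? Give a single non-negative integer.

1

R ∩ S = {12}
S \ R = {8,9}
(R ∩ S) \ (S \ R) = {12}
((R ∩ S) \ (S \ R)) ∩ P = {12}
S ∪ R = {7,8,9,12,14}
(S ∪ R)^c = {5,6,10,11,13,15,16}
S \ (S ∪ R)^c = {8,9,12}
(((R ∩ S) \ (S \ R)) ∩ P) ∩ (S \ (S ∪ R)^c) = {12}
|(((R ∩ S) \ (S \ R)) ∩ P) ∩ (S \ (S ∪ R)^c)| = 1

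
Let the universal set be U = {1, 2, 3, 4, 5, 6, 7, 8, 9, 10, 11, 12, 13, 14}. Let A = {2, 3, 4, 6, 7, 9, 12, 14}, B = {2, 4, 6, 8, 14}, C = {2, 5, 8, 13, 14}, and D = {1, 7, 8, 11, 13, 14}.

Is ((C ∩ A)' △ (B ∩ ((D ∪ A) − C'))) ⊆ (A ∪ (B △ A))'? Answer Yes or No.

No

C ∩ A = {2, 14}
(C ∩ A)' = {1, 3, 4, 5, 6, 7, 8, 9, 10, 11, 12, 13}
D ∪ A = {1, 2, 3, 4, 6, 7, 8, 9, 11, 12, 13, 14}
C' = {1, 3, 4, 6, 7, 9, 10, 11, 12}
(D ∪ A) − C' = {2, 8, 13, 14}
B ∩ ((D ∪ A) − C') = {2, 8, 14}
(C ∩ A)' △ (B ∩ ((D ∪ A) − C')) = {1, 2, 3, 4, 5, 6, 7, 9, 10, 11, 12, 13, 14}
B △ A = {3, 7, 8, 9, 12}
A ∪ (B △ A) = {2, 3, 4, 6, 7, 8, 9, 12, 14}
(A ∪ (B △ A))' = {1, 5, 10, 11, 13}
2 ∈ (C ∩ A)' △ (B ∩ ((D ∪ A) − C')) but 2 ∉ (A ∪ (B △ A))', so the inclusion fails.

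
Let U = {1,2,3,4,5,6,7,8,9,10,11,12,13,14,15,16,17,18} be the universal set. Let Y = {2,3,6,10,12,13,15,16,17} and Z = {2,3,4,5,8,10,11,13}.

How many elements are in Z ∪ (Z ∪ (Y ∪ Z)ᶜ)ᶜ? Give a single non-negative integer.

Y ∪ Z = {2,3,4,5,6,8,10,11,12,13,15,16,17}
(Y ∪ Z)ᶜ = {1,7,9,14,18}
Z ∪ (Y ∪ Z)ᶜ = {1,2,3,4,5,7,8,9,10,11,13,14,18}
(Z ∪ (Y ∪ Z)ᶜ)ᶜ = {6,12,15,16,17}
Z ∪ (Z ∪ (Y ∪ Z)ᶜ)ᶜ = {2,3,4,5,6,8,10,11,12,13,15,16,17}
|Z ∪ (Z ∪ (Y ∪ Z)ᶜ)ᶜ| = 13

13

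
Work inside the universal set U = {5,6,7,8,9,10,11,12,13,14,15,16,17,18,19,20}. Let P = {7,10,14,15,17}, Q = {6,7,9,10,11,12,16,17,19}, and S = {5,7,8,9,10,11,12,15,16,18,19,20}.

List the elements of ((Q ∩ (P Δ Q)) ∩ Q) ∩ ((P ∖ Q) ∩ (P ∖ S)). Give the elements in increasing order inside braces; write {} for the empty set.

P Δ Q = {6,9,11,12,14,15,16,19}
Q ∩ (P Δ Q) = {6,9,11,12,16,19}
(Q ∩ (P Δ Q)) ∩ Q = {6,9,11,12,16,19}
P ∖ Q = {14,15}
P ∖ S = {14,17}
(P ∖ Q) ∩ (P ∖ S) = {14}
((Q ∩ (P Δ Q)) ∩ Q) ∩ ((P ∖ Q) ∩ (P ∖ S)) = {}

{}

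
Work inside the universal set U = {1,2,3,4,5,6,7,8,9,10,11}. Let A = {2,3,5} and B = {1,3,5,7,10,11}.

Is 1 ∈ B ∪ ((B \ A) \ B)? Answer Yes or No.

Yes

1 ∈ B and 1 ∉ A, so 1 ∈ B \ A
1 ∈ (B \ A) and 1 ∈ B, so 1 ∉ (B \ A) \ B
1 ∈ B and 1 ∉ ((B \ A) \ B), so 1 ∈ B ∪ ((B \ A) \ B)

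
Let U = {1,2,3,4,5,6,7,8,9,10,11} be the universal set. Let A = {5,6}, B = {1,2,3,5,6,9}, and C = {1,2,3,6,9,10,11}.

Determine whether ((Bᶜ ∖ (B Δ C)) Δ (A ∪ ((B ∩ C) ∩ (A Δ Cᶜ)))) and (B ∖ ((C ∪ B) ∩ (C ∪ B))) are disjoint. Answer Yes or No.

Bᶜ = {4,7,8,10,11}
B Δ C = {5,10,11}
Bᶜ ∖ (B Δ C) = {4,7,8}
B ∩ C = {1,2,3,6,9}
Cᶜ = {4,5,7,8}
A Δ Cᶜ = {4,6,7,8}
(B ∩ C) ∩ (A Δ Cᶜ) = {6}
A ∪ ((B ∩ C) ∩ (A Δ Cᶜ)) = {5,6}
(Bᶜ ∖ (B Δ C)) Δ (A ∪ ((B ∩ C) ∩ (A Δ Cᶜ))) = {4,5,6,7,8}
C ∪ B = {1,2,3,5,6,9,10,11}
(C ∪ B) ∩ (C ∪ B) = {1,2,3,5,6,9,10,11}
B ∖ ((C ∪ B) ∩ (C ∪ B)) = {}
{4,5,6,7,8} and {} share no elements.

Yes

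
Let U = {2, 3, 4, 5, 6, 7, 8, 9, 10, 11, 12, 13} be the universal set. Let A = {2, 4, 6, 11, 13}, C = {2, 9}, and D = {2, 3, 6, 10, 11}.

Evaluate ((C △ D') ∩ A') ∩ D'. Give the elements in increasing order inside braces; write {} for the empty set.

{5, 7, 8, 12}

D' = {4, 5, 7, 8, 9, 12, 13}
C △ D' = {2, 4, 5, 7, 8, 12, 13}
A' = {3, 5, 7, 8, 9, 10, 12}
(C △ D') ∩ A' = {5, 7, 8, 12}
((C △ D') ∩ A') ∩ D' = {5, 7, 8, 12}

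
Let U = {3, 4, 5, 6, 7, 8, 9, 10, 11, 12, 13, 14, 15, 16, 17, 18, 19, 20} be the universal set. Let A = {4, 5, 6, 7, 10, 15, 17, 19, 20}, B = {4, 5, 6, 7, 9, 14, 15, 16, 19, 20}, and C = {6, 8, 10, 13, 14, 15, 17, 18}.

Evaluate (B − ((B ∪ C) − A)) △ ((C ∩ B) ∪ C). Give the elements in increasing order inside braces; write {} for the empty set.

{4, 5, 7, 8, 10, 13, 14, 17, 18, 19, 20}

B ∪ C = {4, 5, 6, 7, 8, 9, 10, 13, 14, 15, 16, 17, 18, 19, 20}
(B ∪ C) − A = {8, 9, 13, 14, 16, 18}
B − ((B ∪ C) − A) = {4, 5, 6, 7, 15, 19, 20}
C ∩ B = {6, 14, 15}
(C ∩ B) ∪ C = {6, 8, 10, 13, 14, 15, 17, 18}
(B − ((B ∪ C) − A)) △ ((C ∩ B) ∪ C) = {4, 5, 7, 8, 10, 13, 14, 17, 18, 19, 20}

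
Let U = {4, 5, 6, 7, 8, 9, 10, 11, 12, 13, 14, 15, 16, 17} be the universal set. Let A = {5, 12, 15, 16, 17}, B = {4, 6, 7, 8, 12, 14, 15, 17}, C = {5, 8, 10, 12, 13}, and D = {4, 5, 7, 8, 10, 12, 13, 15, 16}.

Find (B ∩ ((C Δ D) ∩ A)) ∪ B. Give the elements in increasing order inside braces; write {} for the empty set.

{4, 6, 7, 8, 12, 14, 15, 17}

C Δ D = {4, 7, 15, 16}
(C Δ D) ∩ A = {15, 16}
B ∩ ((C Δ D) ∩ A) = {15}
(B ∩ ((C Δ D) ∩ A)) ∪ B = {4, 6, 7, 8, 12, 14, 15, 17}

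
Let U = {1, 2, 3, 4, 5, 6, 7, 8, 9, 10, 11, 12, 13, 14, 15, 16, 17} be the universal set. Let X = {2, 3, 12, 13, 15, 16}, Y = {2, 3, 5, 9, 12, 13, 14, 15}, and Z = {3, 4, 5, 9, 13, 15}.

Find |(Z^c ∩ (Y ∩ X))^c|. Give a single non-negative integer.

Z^c = {1, 2, 6, 7, 8, 10, 11, 12, 14, 16, 17}
Y ∩ X = {2, 3, 12, 13, 15}
Z^c ∩ (Y ∩ X) = {2, 12}
(Z^c ∩ (Y ∩ X))^c = {1, 3, 4, 5, 6, 7, 8, 9, 10, 11, 13, 14, 15, 16, 17}
|(Z^c ∩ (Y ∩ X))^c| = 15

15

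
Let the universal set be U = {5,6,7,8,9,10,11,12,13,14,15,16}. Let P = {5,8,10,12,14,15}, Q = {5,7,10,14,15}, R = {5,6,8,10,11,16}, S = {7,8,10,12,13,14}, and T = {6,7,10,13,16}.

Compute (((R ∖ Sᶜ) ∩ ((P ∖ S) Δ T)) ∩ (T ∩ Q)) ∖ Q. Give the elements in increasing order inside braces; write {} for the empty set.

Sᶜ = {5,6,9,11,15,16}
R ∖ Sᶜ = {8,10}
P ∖ S = {5,15}
(P ∖ S) Δ T = {5,6,7,10,13,15,16}
(R ∖ Sᶜ) ∩ ((P ∖ S) Δ T) = {10}
T ∩ Q = {7,10}
((R ∖ Sᶜ) ∩ ((P ∖ S) Δ T)) ∩ (T ∩ Q) = {10}
(((R ∖ Sᶜ) ∩ ((P ∖ S) Δ T)) ∩ (T ∩ Q)) ∖ Q = {}

{}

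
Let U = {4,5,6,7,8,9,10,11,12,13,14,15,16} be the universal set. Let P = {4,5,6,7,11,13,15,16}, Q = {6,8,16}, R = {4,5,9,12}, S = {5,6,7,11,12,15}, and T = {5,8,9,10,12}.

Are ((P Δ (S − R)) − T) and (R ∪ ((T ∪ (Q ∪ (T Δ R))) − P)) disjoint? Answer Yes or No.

No

S − R = {6,7,11,15}
P Δ (S − R) = {4,5,13,16}
(P Δ (S − R)) − T = {4,13,16}
T Δ R = {4,8,10}
Q ∪ (T Δ R) = {4,6,8,10,16}
T ∪ (Q ∪ (T Δ R)) = {4,5,6,8,9,10,12,16}
(T ∪ (Q ∪ (T Δ R))) − P = {8,9,10,12}
R ∪ ((T ∪ (Q ∪ (T Δ R))) − P) = {4,5,8,9,10,12}
4 lies in both, so they are not disjoint.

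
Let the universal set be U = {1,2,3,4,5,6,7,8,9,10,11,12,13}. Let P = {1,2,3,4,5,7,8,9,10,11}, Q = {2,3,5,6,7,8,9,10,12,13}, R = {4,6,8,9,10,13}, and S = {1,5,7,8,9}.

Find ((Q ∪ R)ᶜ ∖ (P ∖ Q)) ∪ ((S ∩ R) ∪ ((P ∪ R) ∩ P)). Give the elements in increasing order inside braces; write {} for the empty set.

{1,2,3,4,5,7,8,9,10,11}

Q ∪ R = {2,3,4,5,6,7,8,9,10,12,13}
(Q ∪ R)ᶜ = {1,11}
P ∖ Q = {1,4,11}
(Q ∪ R)ᶜ ∖ (P ∖ Q) = {}
S ∩ R = {8,9}
P ∪ R = {1,2,3,4,5,6,7,8,9,10,11,13}
(P ∪ R) ∩ P = {1,2,3,4,5,7,8,9,10,11}
(S ∩ R) ∪ ((P ∪ R) ∩ P) = {1,2,3,4,5,7,8,9,10,11}
((Q ∪ R)ᶜ ∖ (P ∖ Q)) ∪ ((S ∩ R) ∪ ((P ∪ R) ∩ P)) = {1,2,3,4,5,7,8,9,10,11}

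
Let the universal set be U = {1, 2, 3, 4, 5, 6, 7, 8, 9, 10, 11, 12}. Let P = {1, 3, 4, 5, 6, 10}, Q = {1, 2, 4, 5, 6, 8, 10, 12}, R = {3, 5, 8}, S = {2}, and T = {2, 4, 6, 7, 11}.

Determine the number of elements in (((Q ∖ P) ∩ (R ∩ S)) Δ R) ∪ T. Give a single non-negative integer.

8

Q ∖ P = {2, 8, 12}
R ∩ S = {}
(Q ∖ P) ∩ (R ∩ S) = {}
((Q ∖ P) ∩ (R ∩ S)) Δ R = {3, 5, 8}
(((Q ∖ P) ∩ (R ∩ S)) Δ R) ∪ T = {2, 3, 4, 5, 6, 7, 8, 11}
|(((Q ∖ P) ∩ (R ∩ S)) Δ R) ∪ T| = 8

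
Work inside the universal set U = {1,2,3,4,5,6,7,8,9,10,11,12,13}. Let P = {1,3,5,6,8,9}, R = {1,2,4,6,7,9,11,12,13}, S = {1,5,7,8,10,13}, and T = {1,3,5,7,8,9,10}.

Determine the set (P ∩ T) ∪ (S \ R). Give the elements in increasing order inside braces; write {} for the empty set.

{1,3,5,8,9,10}

P ∩ T = {1,3,5,8,9}
S \ R = {5,8,10}
(P ∩ T) ∪ (S \ R) = {1,3,5,8,9,10}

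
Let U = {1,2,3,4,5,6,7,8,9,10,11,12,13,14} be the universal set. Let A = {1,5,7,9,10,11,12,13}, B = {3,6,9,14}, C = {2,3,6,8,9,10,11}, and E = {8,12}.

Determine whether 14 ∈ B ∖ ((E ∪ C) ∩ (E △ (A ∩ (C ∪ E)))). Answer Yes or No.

14 ∉ E and 14 ∉ C, so 14 ∉ E ∪ C
14 ∉ C and 14 ∉ E, so 14 ∉ C ∪ E
14 ∉ A and 14 ∉ (C ∪ E), so 14 ∉ A ∩ (C ∪ E)
14 ∉ E and 14 ∉ (A ∩ (C ∪ E)), so 14 ∉ E △ (A ∩ (C ∪ E))
14 ∉ (E ∪ C) and 14 ∉ (E △ (A ∩ (C ∪ E))), so 14 ∉ (E ∪ C) ∩ (E △ (A ∩ (C ∪ E)))
14 ∈ B and 14 ∉ ((E ∪ C) ∩ (E △ (A ∩ (C ∪ E)))), so 14 ∈ B ∖ ((E ∪ C) ∩ (E △ (A ∩ (C ∪ E))))

Yes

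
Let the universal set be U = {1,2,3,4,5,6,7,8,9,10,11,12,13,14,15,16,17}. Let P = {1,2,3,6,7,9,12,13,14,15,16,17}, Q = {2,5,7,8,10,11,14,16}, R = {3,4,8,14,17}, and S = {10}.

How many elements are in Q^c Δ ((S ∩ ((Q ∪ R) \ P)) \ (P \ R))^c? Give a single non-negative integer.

Q^c = {1,3,4,6,9,12,13,15,17}
Q ∪ R = {2,3,4,5,7,8,10,11,14,16,17}
(Q ∪ R) \ P = {4,5,8,10,11}
S ∩ ((Q ∪ R) \ P) = {10}
P \ R = {1,2,6,7,9,12,13,15,16}
(S ∩ ((Q ∪ R) \ P)) \ (P \ R) = {10}
((S ∩ ((Q ∪ R) \ P)) \ (P \ R))^c = {1,2,3,4,5,6,7,8,9,11,12,13,14,15,16,17}
Q^c Δ ((S ∩ ((Q ∪ R) \ P)) \ (P \ R))^c = {2,5,7,8,11,14,16}
|Q^c Δ ((S ∩ ((Q ∪ R) \ P)) \ (P \ R))^c| = 7

7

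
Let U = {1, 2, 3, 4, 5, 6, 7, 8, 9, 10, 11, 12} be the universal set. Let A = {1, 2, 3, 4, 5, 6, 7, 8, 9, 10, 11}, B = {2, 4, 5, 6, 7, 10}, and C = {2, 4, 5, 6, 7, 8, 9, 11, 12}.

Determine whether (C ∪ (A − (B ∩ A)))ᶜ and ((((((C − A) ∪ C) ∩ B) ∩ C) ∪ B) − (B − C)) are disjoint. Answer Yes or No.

Yes

B ∩ A = {2, 4, 5, 6, 7, 10}
A − (B ∩ A) = {1, 3, 8, 9, 11}
C ∪ (A − (B ∩ A)) = {1, 2, 3, 4, 5, 6, 7, 8, 9, 11, 12}
(C ∪ (A − (B ∩ A)))ᶜ = {10}
C − A = {12}
(C − A) ∪ C = {2, 4, 5, 6, 7, 8, 9, 11, 12}
((C − A) ∪ C) ∩ B = {2, 4, 5, 6, 7}
(((C − A) ∪ C) ∩ B) ∩ C = {2, 4, 5, 6, 7}
((((C − A) ∪ C) ∩ B) ∩ C) ∪ B = {2, 4, 5, 6, 7, 10}
B − C = {10}
(((((C − A) ∪ C) ∩ B) ∩ C) ∪ B) − (B − C) = {2, 4, 5, 6, 7}
{10} and {2, 4, 5, 6, 7} share no elements.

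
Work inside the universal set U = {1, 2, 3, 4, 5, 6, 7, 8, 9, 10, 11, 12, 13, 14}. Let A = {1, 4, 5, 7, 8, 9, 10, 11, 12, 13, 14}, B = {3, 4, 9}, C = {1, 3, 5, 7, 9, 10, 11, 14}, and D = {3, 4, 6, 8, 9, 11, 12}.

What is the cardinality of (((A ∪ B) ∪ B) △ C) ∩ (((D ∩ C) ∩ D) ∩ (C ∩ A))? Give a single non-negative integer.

0

A ∪ B = {1, 3, 4, 5, 7, 8, 9, 10, 11, 12, 13, 14}
(A ∪ B) ∪ B = {1, 3, 4, 5, 7, 8, 9, 10, 11, 12, 13, 14}
((A ∪ B) ∪ B) △ C = {4, 8, 12, 13}
D ∩ C = {3, 9, 11}
(D ∩ C) ∩ D = {3, 9, 11}
C ∩ A = {1, 5, 7, 9, 10, 11, 14}
((D ∩ C) ∩ D) ∩ (C ∩ A) = {9, 11}
(((A ∪ B) ∪ B) △ C) ∩ (((D ∩ C) ∩ D) ∩ (C ∩ A)) = {}
|(((A ∪ B) ∪ B) △ C) ∩ (((D ∩ C) ∩ D) ∩ (C ∩ A))| = 0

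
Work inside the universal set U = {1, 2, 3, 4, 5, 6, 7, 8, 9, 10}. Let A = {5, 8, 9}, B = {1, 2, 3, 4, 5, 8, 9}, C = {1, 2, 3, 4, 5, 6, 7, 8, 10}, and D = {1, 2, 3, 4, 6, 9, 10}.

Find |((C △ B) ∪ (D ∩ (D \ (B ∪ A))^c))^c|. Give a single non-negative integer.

C △ B = {6, 7, 9, 10}
B ∪ A = {1, 2, 3, 4, 5, 8, 9}
D \ (B ∪ A) = {6, 10}
(D \ (B ∪ A))^c = {1, 2, 3, 4, 5, 7, 8, 9}
D ∩ (D \ (B ∪ A))^c = {1, 2, 3, 4, 9}
(C △ B) ∪ (D ∩ (D \ (B ∪ A))^c) = {1, 2, 3, 4, 6, 7, 9, 10}
((C △ B) ∪ (D ∩ (D \ (B ∪ A))^c))^c = {5, 8}
|((C △ B) ∪ (D ∩ (D \ (B ∪ A))^c))^c| = 2

2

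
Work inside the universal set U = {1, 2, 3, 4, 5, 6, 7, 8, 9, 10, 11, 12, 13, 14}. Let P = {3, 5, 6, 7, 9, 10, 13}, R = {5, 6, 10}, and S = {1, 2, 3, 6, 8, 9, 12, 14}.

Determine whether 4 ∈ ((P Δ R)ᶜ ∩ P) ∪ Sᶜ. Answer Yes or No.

4 ∉ P and 4 ∉ R, so 4 ∉ P Δ R
4 ∈ (P Δ R)ᶜ since 4 ∉ (P Δ R)
4 ∈ (P Δ R)ᶜ and 4 ∉ P, so 4 ∉ (P Δ R)ᶜ ∩ P
4 ∉ S, so 4 ∈ Sᶜ
4 ∉ ((P Δ R)ᶜ ∩ P) and 4 ∈ Sᶜ, so 4 ∈ ((P Δ R)ᶜ ∩ P) ∪ Sᶜ

Yes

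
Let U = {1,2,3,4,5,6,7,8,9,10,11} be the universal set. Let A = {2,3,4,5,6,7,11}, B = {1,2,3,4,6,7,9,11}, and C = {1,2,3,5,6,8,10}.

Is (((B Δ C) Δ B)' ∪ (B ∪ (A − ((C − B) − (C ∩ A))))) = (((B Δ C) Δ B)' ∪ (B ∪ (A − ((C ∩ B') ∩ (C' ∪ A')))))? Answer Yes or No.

B Δ C = {4,5,7,8,9,10,11}
(B Δ C) Δ B = {1,2,3,5,6,8,10}
((B Δ C) Δ B)' = {4,7,9,11}
C − B = {5,8,10}
C ∩ A = {2,3,5,6}
(C − B) − (C ∩ A) = {8,10}
A − ((C − B) − (C ∩ A)) = {2,3,4,5,6,7,11}
B ∪ (A − ((C − B) − (C ∩ A))) = {1,2,3,4,5,6,7,9,11}
((B Δ C) Δ B)' ∪ (B ∪ (A − ((C − B) − (C ∩ A)))) = {1,2,3,4,5,6,7,9,11}
B' = {5,8,10}
C ∩ B' = {5,8,10}
C' = {4,7,9,11}
A' = {1,8,9,10}
C' ∪ A' = {1,4,7,8,9,10,11}
(C ∩ B') ∩ (C' ∪ A') = {8,10}
A − ((C ∩ B') ∩ (C' ∪ A')) = {2,3,4,5,6,7,11}
B ∪ (A − ((C ∩ B') ∩ (C' ∪ A'))) = {1,2,3,4,5,6,7,9,11}
((B Δ C) Δ B)' ∪ (B ∪ (A − ((C ∩ B') ∩ (C' ∪ A')))) = {1,2,3,4,5,6,7,9,11}
Both equal {1,2,3,4,5,6,7,9,11}, so ((B Δ C) Δ B)' ∪ (B ∪ (A − ((C − B) − (C ∩ A)))) = ((B Δ C) Δ B)' ∪ (B ∪ (A − ((C ∩ B') ∩ (C' ∪ A')))).

Yes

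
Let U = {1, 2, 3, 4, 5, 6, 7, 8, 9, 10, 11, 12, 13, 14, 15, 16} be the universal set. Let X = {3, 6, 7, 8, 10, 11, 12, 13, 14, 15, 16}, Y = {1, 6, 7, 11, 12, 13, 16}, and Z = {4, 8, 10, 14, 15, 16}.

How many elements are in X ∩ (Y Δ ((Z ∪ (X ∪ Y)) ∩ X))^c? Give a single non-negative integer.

6

X ∪ Y = {1, 3, 6, 7, 8, 10, 11, 12, 13, 14, 15, 16}
Z ∪ (X ∪ Y) = {1, 3, 4, 6, 7, 8, 10, 11, 12, 13, 14, 15, 16}
(Z ∪ (X ∪ Y)) ∩ X = {3, 6, 7, 8, 10, 11, 12, 13, 14, 15, 16}
Y Δ ((Z ∪ (X ∪ Y)) ∩ X) = {1, 3, 8, 10, 14, 15}
(Y Δ ((Z ∪ (X ∪ Y)) ∩ X))^c = {2, 4, 5, 6, 7, 9, 11, 12, 13, 16}
X ∩ (Y Δ ((Z ∪ (X ∪ Y)) ∩ X))^c = {6, 7, 11, 12, 13, 16}
|X ∩ (Y Δ ((Z ∪ (X ∪ Y)) ∩ X))^c| = 6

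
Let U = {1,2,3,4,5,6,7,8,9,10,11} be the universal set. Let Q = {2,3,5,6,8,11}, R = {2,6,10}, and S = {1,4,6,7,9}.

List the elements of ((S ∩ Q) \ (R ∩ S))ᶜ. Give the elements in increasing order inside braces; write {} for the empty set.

S ∩ Q = {6}
R ∩ S = {6}
(S ∩ Q) \ (R ∩ S) = {}
((S ∩ Q) \ (R ∩ S))ᶜ = {1,2,3,4,5,6,7,8,9,10,11}

{1,2,3,4,5,6,7,8,9,10,11}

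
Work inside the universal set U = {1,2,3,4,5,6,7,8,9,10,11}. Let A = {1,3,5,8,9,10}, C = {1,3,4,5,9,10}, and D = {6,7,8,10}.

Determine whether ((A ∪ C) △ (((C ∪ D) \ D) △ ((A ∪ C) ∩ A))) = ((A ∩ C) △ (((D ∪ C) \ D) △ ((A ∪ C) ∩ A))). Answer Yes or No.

A ∪ C = {1,3,4,5,8,9,10}
C ∪ D = {1,3,4,5,6,7,8,9,10}
(C ∪ D) \ D = {1,3,4,5,9}
(A ∪ C) ∩ A = {1,3,5,8,9,10}
((C ∪ D) \ D) △ ((A ∪ C) ∩ A) = {4,8,10}
(A ∪ C) △ (((C ∪ D) \ D) △ ((A ∪ C) ∩ A)) = {1,3,5,9}
A ∩ C = {1,3,5,9,10}
D ∪ C = {1,3,4,5,6,7,8,9,10}
(D ∪ C) \ D = {1,3,4,5,9}
((D ∪ C) \ D) △ ((A ∪ C) ∩ A) = {4,8,10}
(A ∩ C) △ (((D ∪ C) \ D) △ ((A ∪ C) ∩ A)) = {1,3,4,5,8,9}
4 ∈ (A ∩ C) △ (((D ∪ C) \ D) △ ((A ∪ C) ∩ A)) but 4 ∉ (A ∪ C) △ (((C ∪ D) \ D) △ ((A ∪ C) ∩ A)), so they differ.

No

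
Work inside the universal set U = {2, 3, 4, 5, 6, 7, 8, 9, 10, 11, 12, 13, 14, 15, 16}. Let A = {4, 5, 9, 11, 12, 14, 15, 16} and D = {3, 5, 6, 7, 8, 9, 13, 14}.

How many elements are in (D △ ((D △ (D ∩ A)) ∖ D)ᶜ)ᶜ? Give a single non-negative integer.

8

D ∩ A = {5, 9, 14}
D △ (D ∩ A) = {3, 6, 7, 8, 13}
(D △ (D ∩ A)) ∖ D = {}
((D △ (D ∩ A)) ∖ D)ᶜ = {2, 3, 4, 5, 6, 7, 8, 9, 10, 11, 12, 13, 14, 15, 16}
D △ ((D △ (D ∩ A)) ∖ D)ᶜ = {2, 4, 10, 11, 12, 15, 16}
(D △ ((D △ (D ∩ A)) ∖ D)ᶜ)ᶜ = {3, 5, 6, 7, 8, 9, 13, 14}
|(D △ ((D △ (D ∩ A)) ∖ D)ᶜ)ᶜ| = 8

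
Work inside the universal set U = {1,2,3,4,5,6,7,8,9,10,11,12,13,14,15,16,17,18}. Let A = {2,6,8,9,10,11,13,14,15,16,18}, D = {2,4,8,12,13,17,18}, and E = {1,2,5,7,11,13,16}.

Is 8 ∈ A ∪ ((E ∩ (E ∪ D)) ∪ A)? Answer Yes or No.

Yes

8 ∉ E and 8 ∈ D, so 8 ∈ E ∪ D
8 ∉ E and 8 ∈ (E ∪ D), so 8 ∉ E ∩ (E ∪ D)
8 ∉ (E ∩ (E ∪ D)) and 8 ∈ A, so 8 ∈ (E ∩ (E ∪ D)) ∪ A
8 ∈ A and 8 ∈ ((E ∩ (E ∪ D)) ∪ A), so 8 ∈ A ∪ ((E ∩ (E ∪ D)) ∪ A)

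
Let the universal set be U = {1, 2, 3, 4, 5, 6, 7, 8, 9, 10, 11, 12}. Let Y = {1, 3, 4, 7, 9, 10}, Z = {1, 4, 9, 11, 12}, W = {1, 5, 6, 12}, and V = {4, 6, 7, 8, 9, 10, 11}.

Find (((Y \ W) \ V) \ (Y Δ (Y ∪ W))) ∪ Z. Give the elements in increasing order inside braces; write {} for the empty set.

Y \ W = {3, 4, 7, 9, 10}
(Y \ W) \ V = {3}
Y ∪ W = {1, 3, 4, 5, 6, 7, 9, 10, 12}
Y Δ (Y ∪ W) = {5, 6, 12}
((Y \ W) \ V) \ (Y Δ (Y ∪ W)) = {3}
(((Y \ W) \ V) \ (Y Δ (Y ∪ W))) ∪ Z = {1, 3, 4, 9, 11, 12}

{1, 3, 4, 9, 11, 12}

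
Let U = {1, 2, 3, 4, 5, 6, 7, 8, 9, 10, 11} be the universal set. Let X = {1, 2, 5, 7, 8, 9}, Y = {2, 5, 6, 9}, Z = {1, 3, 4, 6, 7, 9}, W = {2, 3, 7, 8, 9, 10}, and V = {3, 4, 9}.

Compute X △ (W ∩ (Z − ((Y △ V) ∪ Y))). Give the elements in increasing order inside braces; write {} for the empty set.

Y △ V = {2, 3, 4, 5, 6}
(Y △ V) ∪ Y = {2, 3, 4, 5, 6, 9}
Z − ((Y △ V) ∪ Y) = {1, 7}
W ∩ (Z − ((Y △ V) ∪ Y)) = {7}
X △ (W ∩ (Z − ((Y △ V) ∪ Y))) = {1, 2, 5, 8, 9}

{1, 2, 5, 8, 9}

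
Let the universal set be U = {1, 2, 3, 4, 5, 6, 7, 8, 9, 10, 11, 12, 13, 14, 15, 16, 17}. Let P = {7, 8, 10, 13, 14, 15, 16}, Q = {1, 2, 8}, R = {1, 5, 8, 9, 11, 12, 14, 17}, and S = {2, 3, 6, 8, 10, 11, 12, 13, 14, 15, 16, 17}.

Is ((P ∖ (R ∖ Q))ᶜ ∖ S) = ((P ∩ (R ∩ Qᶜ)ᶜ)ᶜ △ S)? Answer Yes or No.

No

R ∖ Q = {5, 9, 11, 12, 14, 17}
P ∖ (R ∖ Q) = {7, 8, 10, 13, 15, 16}
(P ∖ (R ∖ Q))ᶜ = {1, 2, 3, 4, 5, 6, 9, 11, 12, 14, 17}
(P ∖ (R ∖ Q))ᶜ ∖ S = {1, 4, 5, 9}
Qᶜ = {3, 4, 5, 6, 7, 9, 10, 11, 12, 13, 14, 15, 16, 17}
R ∩ Qᶜ = {5, 9, 11, 12, 14, 17}
(R ∩ Qᶜ)ᶜ = {1, 2, 3, 4, 6, 7, 8, 10, 13, 15, 16}
P ∩ (R ∩ Qᶜ)ᶜ = {7, 8, 10, 13, 15, 16}
(P ∩ (R ∩ Qᶜ)ᶜ)ᶜ = {1, 2, 3, 4, 5, 6, 9, 11, 12, 14, 17}
(P ∩ (R ∩ Qᶜ)ᶜ)ᶜ △ S = {1, 4, 5, 8, 9, 10, 13, 15, 16}
8 ∈ (P ∩ (R ∩ Qᶜ)ᶜ)ᶜ △ S but 8 ∉ (P ∖ (R ∖ Q))ᶜ ∖ S, so they differ.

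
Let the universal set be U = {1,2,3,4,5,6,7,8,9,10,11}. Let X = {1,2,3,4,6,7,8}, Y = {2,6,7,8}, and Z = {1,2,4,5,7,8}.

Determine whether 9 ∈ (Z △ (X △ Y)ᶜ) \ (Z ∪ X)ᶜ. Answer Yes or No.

No

9 ∉ X and 9 ∉ Y, so 9 ∉ X △ Y
9 ∈ (X △ Y)ᶜ since 9 ∉ (X △ Y)
9 ∉ Z and 9 ∈ (X △ Y)ᶜ, so 9 ∈ Z △ (X △ Y)ᶜ
9 ∉ Z and 9 ∉ X, so 9 ∉ Z ∪ X
9 ∈ (Z ∪ X)ᶜ since 9 ∉ (Z ∪ X)
9 ∈ (Z △ (X △ Y)ᶜ) and 9 ∈ (Z ∪ X)ᶜ, so 9 ∉ (Z △ (X △ Y)ᶜ) \ (Z ∪ X)ᶜ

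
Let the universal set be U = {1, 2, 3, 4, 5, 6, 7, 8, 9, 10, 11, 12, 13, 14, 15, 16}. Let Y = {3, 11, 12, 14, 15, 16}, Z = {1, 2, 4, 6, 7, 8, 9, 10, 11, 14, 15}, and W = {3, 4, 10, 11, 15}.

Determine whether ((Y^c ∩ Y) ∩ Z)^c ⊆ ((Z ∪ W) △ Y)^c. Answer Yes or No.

No

Y^c = {1, 2, 4, 5, 6, 7, 8, 9, 10, 13}
Y^c ∩ Y = {}
(Y^c ∩ Y) ∩ Z = {}
((Y^c ∩ Y) ∩ Z)^c = {1, 2, 3, 4, 5, 6, 7, 8, 9, 10, 11, 12, 13, 14, 15, 16}
Z ∪ W = {1, 2, 3, 4, 6, 7, 8, 9, 10, 11, 14, 15}
(Z ∪ W) △ Y = {1, 2, 4, 6, 7, 8, 9, 10, 12, 16}
((Z ∪ W) △ Y)^c = {3, 5, 11, 13, 14, 15}
1 ∈ ((Y^c ∩ Y) ∩ Z)^c but 1 ∉ ((Z ∪ W) △ Y)^c, so the inclusion fails.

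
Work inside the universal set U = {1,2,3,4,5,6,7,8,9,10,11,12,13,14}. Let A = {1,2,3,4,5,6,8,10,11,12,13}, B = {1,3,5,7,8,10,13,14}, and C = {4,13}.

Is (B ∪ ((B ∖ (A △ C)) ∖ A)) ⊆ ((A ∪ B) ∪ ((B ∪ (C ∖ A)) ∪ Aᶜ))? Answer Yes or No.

Yes

A △ C = {1,2,3,5,6,8,10,11,12}
B ∖ (A △ C) = {7,13,14}
(B ∖ (A △ C)) ∖ A = {7,14}
B ∪ ((B ∖ (A △ C)) ∖ A) = {1,3,5,7,8,10,13,14}
A ∪ B = {1,2,3,4,5,6,7,8,10,11,12,13,14}
C ∖ A = {}
B ∪ (C ∖ A) = {1,3,5,7,8,10,13,14}
Aᶜ = {7,9,14}
(B ∪ (C ∖ A)) ∪ Aᶜ = {1,3,5,7,8,9,10,13,14}
(A ∪ B) ∪ ((B ∪ (C ∖ A)) ∪ Aᶜ) = {1,2,3,4,5,6,7,8,9,10,11,12,13,14}
Every element of {1,3,5,7,8,10,13,14} is in {1,2,3,4,5,6,7,8,9,10,11,12,13,14}, so B ∪ ((B ∖ (A △ C)) ∖ A) ⊆ (A ∪ B) ∪ ((B ∪ (C ∖ A)) ∪ Aᶜ).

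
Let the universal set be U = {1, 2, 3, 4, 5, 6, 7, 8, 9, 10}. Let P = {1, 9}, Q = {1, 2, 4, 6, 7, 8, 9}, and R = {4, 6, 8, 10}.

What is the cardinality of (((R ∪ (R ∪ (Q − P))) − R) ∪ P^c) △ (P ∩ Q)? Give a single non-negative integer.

10

Q − P = {2, 4, 6, 7, 8}
R ∪ (Q − P) = {2, 4, 6, 7, 8, 10}
R ∪ (R ∪ (Q − P)) = {2, 4, 6, 7, 8, 10}
(R ∪ (R ∪ (Q − P))) − R = {2, 7}
P^c = {2, 3, 4, 5, 6, 7, 8, 10}
((R ∪ (R ∪ (Q − P))) − R) ∪ P^c = {2, 3, 4, 5, 6, 7, 8, 10}
P ∩ Q = {1, 9}
(((R ∪ (R ∪ (Q − P))) − R) ∪ P^c) △ (P ∩ Q) = {1, 2, 3, 4, 5, 6, 7, 8, 9, 10}
|(((R ∪ (R ∪ (Q − P))) − R) ∪ P^c) △ (P ∩ Q)| = 10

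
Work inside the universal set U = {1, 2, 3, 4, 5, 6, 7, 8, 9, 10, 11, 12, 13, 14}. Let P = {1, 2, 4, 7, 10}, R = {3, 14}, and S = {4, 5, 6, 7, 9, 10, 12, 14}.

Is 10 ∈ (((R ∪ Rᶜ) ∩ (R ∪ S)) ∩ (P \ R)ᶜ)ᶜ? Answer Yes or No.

Yes

10 ∉ R, so 10 ∈ Rᶜ
10 ∉ R and 10 ∈ Rᶜ, so 10 ∈ R ∪ Rᶜ
10 ∉ R and 10 ∈ S, so 10 ∈ R ∪ S
10 ∈ (R ∪ Rᶜ) and 10 ∈ (R ∪ S), so 10 ∈ (R ∪ Rᶜ) ∩ (R ∪ S)
10 ∈ P and 10 ∉ R, so 10 ∈ P \ R
10 ∉ (P \ R)ᶜ since 10 ∈ (P \ R)
10 ∈ ((R ∪ Rᶜ) ∩ (R ∪ S)) and 10 ∉ (P \ R)ᶜ, so 10 ∉ ((R ∪ Rᶜ) ∩ (R ∪ S)) ∩ (P \ R)ᶜ
10 ∈ (((R ∪ Rᶜ) ∩ (R ∪ S)) ∩ (P \ R)ᶜ)ᶜ since 10 ∉ (((R ∪ Rᶜ) ∩ (R ∪ S)) ∩ (P \ R)ᶜ)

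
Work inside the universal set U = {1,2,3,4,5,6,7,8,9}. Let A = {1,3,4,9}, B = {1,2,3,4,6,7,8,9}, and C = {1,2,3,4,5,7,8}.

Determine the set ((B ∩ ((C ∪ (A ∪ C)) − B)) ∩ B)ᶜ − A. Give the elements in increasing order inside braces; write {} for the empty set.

A ∪ C = {1,2,3,4,5,7,8,9}
C ∪ (A ∪ C) = {1,2,3,4,5,7,8,9}
(C ∪ (A ∪ C)) − B = {5}
B ∩ ((C ∪ (A ∪ C)) − B) = {}
(B ∩ ((C ∪ (A ∪ C)) − B)) ∩ B = {}
((B ∩ ((C ∪ (A ∪ C)) − B)) ∩ B)ᶜ = {1,2,3,4,5,6,7,8,9}
((B ∩ ((C ∪ (A ∪ C)) − B)) ∩ B)ᶜ − A = {2,5,6,7,8}

{2,5,6,7,8}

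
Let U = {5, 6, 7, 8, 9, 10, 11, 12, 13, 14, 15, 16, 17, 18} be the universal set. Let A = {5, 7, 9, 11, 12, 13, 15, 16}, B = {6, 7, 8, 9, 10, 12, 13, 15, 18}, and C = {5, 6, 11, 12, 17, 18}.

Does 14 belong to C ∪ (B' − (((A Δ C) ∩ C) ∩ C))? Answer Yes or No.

14 ∉ B, so 14 ∈ B'
14 ∉ A and 14 ∉ C, so 14 ∉ A Δ C
14 ∉ (A Δ C) and 14 ∉ C, so 14 ∉ (A Δ C) ∩ C
14 ∉ ((A Δ C) ∩ C) and 14 ∉ C, so 14 ∉ ((A Δ C) ∩ C) ∩ C
14 ∈ B' and 14 ∉ (((A Δ C) ∩ C) ∩ C), so 14 ∈ B' − (((A Δ C) ∩ C) ∩ C)
14 ∉ C and 14 ∈ (B' − (((A Δ C) ∩ C) ∩ C)), so 14 ∈ C ∪ (B' − (((A Δ C) ∩ C) ∩ C))

Yes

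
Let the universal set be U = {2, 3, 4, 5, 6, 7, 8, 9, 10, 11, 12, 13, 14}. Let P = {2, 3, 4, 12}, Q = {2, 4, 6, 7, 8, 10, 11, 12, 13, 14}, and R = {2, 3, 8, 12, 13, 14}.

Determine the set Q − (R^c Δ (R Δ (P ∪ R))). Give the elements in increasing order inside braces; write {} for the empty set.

R^c = {4, 5, 6, 7, 9, 10, 11}
P ∪ R = {2, 3, 4, 8, 12, 13, 14}
R Δ (P ∪ R) = {4}
R^c Δ (R Δ (P ∪ R)) = {5, 6, 7, 9, 10, 11}
Q − (R^c Δ (R Δ (P ∪ R))) = {2, 4, 8, 12, 13, 14}

{2, 4, 8, 12, 13, 14}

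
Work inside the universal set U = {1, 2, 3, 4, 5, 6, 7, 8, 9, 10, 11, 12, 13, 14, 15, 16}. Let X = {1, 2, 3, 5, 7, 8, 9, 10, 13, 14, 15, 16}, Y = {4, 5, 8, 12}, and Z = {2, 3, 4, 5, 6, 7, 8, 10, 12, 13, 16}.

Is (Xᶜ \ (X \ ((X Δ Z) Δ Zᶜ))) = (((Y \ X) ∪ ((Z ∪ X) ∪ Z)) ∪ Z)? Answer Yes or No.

No

Xᶜ = {4, 6, 11, 12}
X Δ Z = {1, 4, 6, 9, 12, 14, 15}
Zᶜ = {1, 9, 11, 14, 15}
(X Δ Z) Δ Zᶜ = {4, 6, 11, 12}
X \ ((X Δ Z) Δ Zᶜ) = {1, 2, 3, 5, 7, 8, 9, 10, 13, 14, 15, 16}
Xᶜ \ (X \ ((X Δ Z) Δ Zᶜ)) = {4, 6, 11, 12}
Y \ X = {4, 12}
Z ∪ X = {1, 2, 3, 4, 5, 6, 7, 8, 9, 10, 12, 13, 14, 15, 16}
(Z ∪ X) ∪ Z = {1, 2, 3, 4, 5, 6, 7, 8, 9, 10, 12, 13, 14, 15, 16}
(Y \ X) ∪ ((Z ∪ X) ∪ Z) = {1, 2, 3, 4, 5, 6, 7, 8, 9, 10, 12, 13, 14, 15, 16}
((Y \ X) ∪ ((Z ∪ X) ∪ Z)) ∪ Z = {1, 2, 3, 4, 5, 6, 7, 8, 9, 10, 12, 13, 14, 15, 16}
1 ∈ ((Y \ X) ∪ ((Z ∪ X) ∪ Z)) ∪ Z but 1 ∉ Xᶜ \ (X \ ((X Δ Z) Δ Zᶜ)), so they differ.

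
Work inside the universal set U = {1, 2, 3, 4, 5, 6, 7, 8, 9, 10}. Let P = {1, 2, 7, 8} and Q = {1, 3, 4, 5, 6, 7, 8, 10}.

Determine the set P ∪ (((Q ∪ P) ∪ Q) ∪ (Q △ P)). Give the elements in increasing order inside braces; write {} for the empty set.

{1, 2, 3, 4, 5, 6, 7, 8, 10}

Q ∪ P = {1, 2, 3, 4, 5, 6, 7, 8, 10}
(Q ∪ P) ∪ Q = {1, 2, 3, 4, 5, 6, 7, 8, 10}
Q △ P = {2, 3, 4, 5, 6, 10}
((Q ∪ P) ∪ Q) ∪ (Q △ P) = {1, 2, 3, 4, 5, 6, 7, 8, 10}
P ∪ (((Q ∪ P) ∪ Q) ∪ (Q △ P)) = {1, 2, 3, 4, 5, 6, 7, 8, 10}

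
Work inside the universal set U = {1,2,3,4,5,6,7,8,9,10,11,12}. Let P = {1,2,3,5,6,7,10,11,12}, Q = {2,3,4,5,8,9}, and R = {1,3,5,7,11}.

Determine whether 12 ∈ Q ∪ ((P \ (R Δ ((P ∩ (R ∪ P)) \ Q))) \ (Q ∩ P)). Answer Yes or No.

12 ∉ R and 12 ∈ P, so 12 ∈ R ∪ P
12 ∈ P and 12 ∈ (R ∪ P), so 12 ∈ P ∩ (R ∪ P)
12 ∈ (P ∩ (R ∪ P)) and 12 ∉ Q, so 12 ∈ (P ∩ (R ∪ P)) \ Q
12 ∉ R and 12 ∈ ((P ∩ (R ∪ P)) \ Q), so 12 ∈ R Δ ((P ∩ (R ∪ P)) \ Q)
12 ∈ P and 12 ∈ (R Δ ((P ∩ (R ∪ P)) \ Q)), so 12 ∉ P \ (R Δ ((P ∩ (R ∪ P)) \ Q))
12 ∉ Q and 12 ∈ P, so 12 ∉ Q ∩ P
12 ∉ (P \ (R Δ ((P ∩ (R ∪ P)) \ Q))) and 12 ∉ (Q ∩ P), so 12 ∉ (P \ (R Δ ((P ∩ (R ∪ P)) \ Q))) \ (Q ∩ P)
12 ∉ Q and 12 ∉ ((P \ (R Δ ((P ∩ (R ∪ P)) \ Q))) \ (Q ∩ P)), so 12 ∉ Q ∪ ((P \ (R Δ ((P ∩ (R ∪ P)) \ Q))) \ (Q ∩ P))

No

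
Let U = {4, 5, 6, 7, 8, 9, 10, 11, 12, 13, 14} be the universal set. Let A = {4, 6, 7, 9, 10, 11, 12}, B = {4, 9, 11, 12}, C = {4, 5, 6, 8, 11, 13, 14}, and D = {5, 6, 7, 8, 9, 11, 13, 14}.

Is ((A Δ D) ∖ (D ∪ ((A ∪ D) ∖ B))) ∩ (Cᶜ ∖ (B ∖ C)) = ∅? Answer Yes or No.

Yes

A Δ D = {4, 5, 8, 10, 12, 13, 14}
A ∪ D = {4, 5, 6, 7, 8, 9, 10, 11, 12, 13, 14}
(A ∪ D) ∖ B = {5, 6, 7, 8, 10, 13, 14}
D ∪ ((A ∪ D) ∖ B) = {5, 6, 7, 8, 9, 10, 11, 13, 14}
(A Δ D) ∖ (D ∪ ((A ∪ D) ∖ B)) = {4, 12}
Cᶜ = {7, 9, 10, 12}
B ∖ C = {9, 12}
Cᶜ ∖ (B ∖ C) = {7, 10}
{4, 12} and {7, 10} share no elements.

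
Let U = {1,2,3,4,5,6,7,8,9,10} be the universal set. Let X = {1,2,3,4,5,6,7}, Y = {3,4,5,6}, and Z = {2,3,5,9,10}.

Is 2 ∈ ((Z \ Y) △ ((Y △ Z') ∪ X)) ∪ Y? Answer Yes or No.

2 ∈ Z and 2 ∉ Y, so 2 ∈ Z \ Y
2 ∈ Z, so 2 ∉ Z'
2 ∉ Y and 2 ∉ Z', so 2 ∉ Y △ Z'
2 ∉ (Y △ Z') and 2 ∈ X, so 2 ∈ (Y △ Z') ∪ X
2 ∈ (Z \ Y) and 2 ∈ ((Y △ Z') ∪ X), so 2 ∉ (Z \ Y) △ ((Y △ Z') ∪ X)
2 ∉ ((Z \ Y) △ ((Y △ Z') ∪ X)) and 2 ∉ Y, so 2 ∉ ((Z \ Y) △ ((Y △ Z') ∪ X)) ∪ Y

No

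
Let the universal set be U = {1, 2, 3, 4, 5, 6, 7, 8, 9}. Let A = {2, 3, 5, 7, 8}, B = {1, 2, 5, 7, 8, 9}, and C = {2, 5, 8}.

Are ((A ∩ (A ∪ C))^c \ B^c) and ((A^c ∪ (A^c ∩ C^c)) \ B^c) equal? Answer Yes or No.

A ∪ C = {2, 3, 5, 7, 8}
A ∩ (A ∪ C) = {2, 3, 5, 7, 8}
(A ∩ (A ∪ C))^c = {1, 4, 6, 9}
B^c = {3, 4, 6}
(A ∩ (A ∪ C))^c \ B^c = {1, 9}
A^c = {1, 4, 6, 9}
C^c = {1, 3, 4, 6, 7, 9}
A^c ∩ C^c = {1, 4, 6, 9}
A^c ∪ (A^c ∩ C^c) = {1, 4, 6, 9}
(A^c ∪ (A^c ∩ C^c)) \ B^c = {1, 9}
Both equal {1, 9}, so (A ∩ (A ∪ C))^c \ B^c = (A^c ∪ (A^c ∩ C^c)) \ B^c.

Yes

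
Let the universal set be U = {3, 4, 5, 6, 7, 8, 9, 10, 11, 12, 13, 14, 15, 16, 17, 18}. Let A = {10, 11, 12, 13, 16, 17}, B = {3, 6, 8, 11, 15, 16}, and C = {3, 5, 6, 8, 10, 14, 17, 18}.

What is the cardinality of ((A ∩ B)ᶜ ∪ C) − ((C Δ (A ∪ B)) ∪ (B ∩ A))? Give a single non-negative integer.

A ∩ B = {11, 16}
(A ∩ B)ᶜ = {3, 4, 5, 6, 7, 8, 9, 10, 12, 13, 14, 15, 17, 18}
(A ∩ B)ᶜ ∪ C = {3, 4, 5, 6, 7, 8, 9, 10, 12, 13, 14, 15, 17, 18}
A ∪ B = {3, 6, 8, 10, 11, 12, 13, 15, 16, 17}
C Δ (A ∪ B) = {5, 11, 12, 13, 14, 15, 16, 18}
B ∩ A = {11, 16}
(C Δ (A ∪ B)) ∪ (B ∩ A) = {5, 11, 12, 13, 14, 15, 16, 18}
((A ∩ B)ᶜ ∪ C) − ((C Δ (A ∪ B)) ∪ (B ∩ A)) = {3, 4, 6, 7, 8, 9, 10, 17}
|((A ∩ B)ᶜ ∪ C) − ((C Δ (A ∪ B)) ∪ (B ∩ A))| = 8

8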